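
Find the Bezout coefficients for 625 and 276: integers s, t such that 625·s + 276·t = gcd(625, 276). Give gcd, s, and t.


Euclidean algorithm on (625, 276) — divide until remainder is 0:
  625 = 2 · 276 + 73
  276 = 3 · 73 + 57
  73 = 1 · 57 + 16
  57 = 3 · 16 + 9
  16 = 1 · 9 + 7
  9 = 1 · 7 + 2
  7 = 3 · 2 + 1
  2 = 2 · 1 + 0
gcd(625, 276) = 1.
Track Bezout coefficients alongside the remainders: start with r₀ = 625 = a·1 + b·0 (s = 1, t = 0) and r₁ = 276 = a·0 + b·1 (s = 0, t = 1); each new remainder r_{k+1} = r_{k-1} − q_k·r_k inherits s_{k+1} = s_{k-1} − q_k·s_k, t_{k+1} = t_{k-1} − q_k·t_k, so r_k = a·s_k + b·t_k at every step:
  q = 2: r = 73, s = 1 − 2·0 = 1, t = 0 − 2·1 = -2  (check: 625·1 + 276·(-2) = 73)
  q = 3: r = 57, s = 0 − 3·1 = -3, t = 1 − 3·(-2) = 7  (check: 625·(-3) + 276·7 = 57)
  q = 1: r = 16, s = 1 − 1·(-3) = 4, t = -2 − 1·7 = -9  (check: 625·4 + 276·(-9) = 16)
  q = 3: r = 9, s = -3 − 3·4 = -15, t = 7 − 3·(-9) = 34  (check: 625·(-15) + 276·34 = 9)
  q = 1: r = 7, s = 4 − 1·(-15) = 19, t = -9 − 1·34 = -43  (check: 625·19 + 276·(-43) = 7)
  q = 1: r = 2, s = -15 − 1·19 = -34, t = 34 − 1·(-43) = 77  (check: 625·(-34) + 276·77 = 2)
  q = 3: r = 1, s = 19 − 3·(-34) = 121, t = -43 − 3·77 = -274  (check: 625·121 + 276·(-274) = 1)
The row with r = 1 (the gcd) gives the Bezout coefficients s = 121, t = -274.
Result: 625 · (121) + 276 · (-274) = 1.

gcd(625, 276) = 1; s = 121, t = -274 (check: 625·121 + 276·(-274) = 1).


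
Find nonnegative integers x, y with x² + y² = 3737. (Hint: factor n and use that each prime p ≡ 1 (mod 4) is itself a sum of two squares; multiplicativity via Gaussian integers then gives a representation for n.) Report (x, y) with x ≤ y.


Step 1: Factor n = 3737 = 37 · 101.
Step 2: Check the mod-4 condition on each prime factor: 37 ≡ 1 (mod 4), exponent 1; 101 ≡ 1 (mod 4), exponent 1.
All primes ≡ 3 (mod 4) appear to even exponent (or don't appear), so by the two-squares theorem n IS expressible as a sum of two squares.
Step 3: Build a representation. Here n = 37 · 101 is a product of primes ≡ 1 (mod 4). Each prime p ≡ 1 (mod 4) is itself a sum of two squares; find a² by testing p − a² for a perfect square:
  37: 37 − 1² = 36 = 6² ⇒ 37 = 1² + 6².
  101: 101 − 1² = 100 = 10² ⇒ 101 = 1² + 10².
  Combine using the Brahmagupta–Fibonacci identity (a² + b²)(c² + d²) = (ac − bd)² + (ad + bc)² = (ac + bd)² + (ad − bc)²:
  37 · 101 = 3737: from (1² + 6²)(1² + 10²), take (1·1 − 6·10, 1·10 + 6·1) = (1 − 60, 10 + 6) = (-59, 16); dropping signs (only squares matter) gives (59, 16); check 59² + 16² = 3481 + 256 = 3737 ✓.
Step 4: Order so x ≤ y and verify: 16² + 59² = 256 + 3481 = 3737 = n. ✓

n = 3737 = 16² + 59² (one valid representation with x ≤ y).


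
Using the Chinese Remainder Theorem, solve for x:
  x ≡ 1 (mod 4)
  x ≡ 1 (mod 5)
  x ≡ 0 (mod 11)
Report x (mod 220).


Moduli 4, 5, 11 are pairwise coprime; by CRT there is a unique solution modulo M = 4 · 5 · 11 = 220.
Solve pairwise, accumulating the modulus:
  Start with x ≡ 1 (mod 4).
  Combine with x ≡ 1 (mod 5): since gcd(4, 5) = 1, we get a unique residue mod 20.
    Write x = 1 + 4·t and substitute into x ≡ 1 (mod 5): 4·t ≡ 1 − 1 = 0 (mod 5).
    The inverse of 4 mod 5 is 4 (since 4·4 = 16 = 3·5 + 1), so t ≡ 4·0 = 0 ≡ 0 (mod 5).
    Then x = 1 + 4·0 = 1, valid modulo lcm(4, 5) = 20: x ≡ 1 (mod 20).
  Combine with x ≡ 0 (mod 11): since gcd(20, 11) = 1, we get a unique residue mod 220.
    Write x = 1 + 20·t and substitute into x ≡ 0 (mod 11): 20·t ≡ 0 − 1 = -1 (mod 11).
    Reduce coefficients mod 11: 9·t ≡ 10 (mod 11).
    The inverse of 9 mod 11 is 5 (since 9·5 = 45 = 4·11 + 1), so t ≡ 5·10 = 50 ≡ 6 (mod 11).
    Then x = 1 + 20·6 = 121, valid modulo lcm(20, 11) = 220: x ≡ 121 (mod 220).
Verify: 121 mod 4 = 1 ✓, 121 mod 5 = 1 ✓, 121 mod 11 = 0 ✓.

x ≡ 121 (mod 220).


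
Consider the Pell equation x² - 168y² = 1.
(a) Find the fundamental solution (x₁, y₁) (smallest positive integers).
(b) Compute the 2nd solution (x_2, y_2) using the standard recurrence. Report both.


Step 1: Find the fundamental solution (x₁, y₁) of x² - 168y² = 1.
  Expand √168 as a continued fraction. a₀ = ⌊√168⌋ = 12; iterate m_{k+1} = d_k·a_k − m_k, d_{k+1} = (168 − m_{k+1}²)/d_k, a_{k+1} = ⌊(a₀ + m_{k+1})/d_{k+1}⌋ (starting m₀ = 0, d₀ = 1), with convergents p_k = a_k·p_{k-1} + p_{k-2}, q_k = a_k·q_{k-1} + q_{k-2} (p₋₁ = 1, q₋₁ = 0):
  k = 0: a₀ = 12; p₀/q₀ = 12/1; p₀² − 168·q₀² = 144 − 168 = -24.
  k = 1: m = 12, d = 24, a = ⌊(12 + 12)/24⌋ = 1; p/q = (1·12 + 1)/(1·1 + 0) = 13/1; p² − 168·q² = 169 − 168 = 1.
  The first convergent with p² − 168·q² = 1 gives the fundamental solution (x₁, y₁) = (13, 1).
Step 2: Apply the recurrence (x_{n+1}, y_{n+1}) = (x₁x_n + 168y₁y_n, x₁y_n + y₁x_n) repeatedly.
  From (x_1, y_1) = (13, 1): x_2 = 13·13 + 168·1·1 = 337; y_2 = 13·1 + 1·13 = 26.
Step 3: Verify x_2² - 168·y_2² = 113569 - 113568 = 1 (should be 1). ✓

(x_1, y_1) = (13, 1); (x_2, y_2) = (337, 26).


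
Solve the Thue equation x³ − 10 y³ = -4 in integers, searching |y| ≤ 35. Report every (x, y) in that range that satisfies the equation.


The equation is x³ - 10y³ = -4. For fixed y, x³ = 10·y³ − 4, so a solution requires the RHS to be a perfect cube.
Strategy: iterate y from -35 to 35, compute RHS = 10·y³ − 4, and check whether it is a (positive or negative) perfect cube.
Check small values of y:
  y = 0: RHS = -4 is not a perfect cube.
  y = 1: RHS = 6 is not a perfect cube.
  y = -1: RHS = -14 is not a perfect cube.
  y = 2: RHS = 76 is not a perfect cube.
  y = -2: RHS = -84 is not a perfect cube.
  y = 3: RHS = 266 is not a perfect cube.
  y = -3: RHS = -274 is not a perfect cube.
Continuing the search up to |y| = 35 finds no solutions either.
No (x, y) in the scanned range satisfies the equation.

No integer solutions with |y| ≤ 35.


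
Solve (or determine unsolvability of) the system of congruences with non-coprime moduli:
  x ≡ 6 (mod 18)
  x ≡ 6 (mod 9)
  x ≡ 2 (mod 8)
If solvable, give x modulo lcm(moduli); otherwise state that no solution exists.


Moduli 18, 9, 8 are not pairwise coprime, so CRT works modulo lcm(m_i) when all pairwise compatibility conditions hold.
Pairwise compatibility: gcd(m_i, m_j) must divide a_i - a_j for every pair.
Merge one congruence at a time:
  Start: x ≡ 6 (mod 18).
  Combine with x ≡ 6 (mod 9): gcd(18, 9) = 9; 6 - 6 = 0, which IS divisible by 9, so compatible.
    Write x = 6 + 18·t and substitute into x ≡ 6 (mod 9): 18·t ≡ 6 − 6 = 0 (mod 9).
    Divide the congruence (and modulus) by g = 9: 2·t ≡ 0 (mod 1).
    Modulo 1 every t works; take t = 0.
    Then x = 6 + 18·0 = 6, valid modulo lcm(18, 9) = 18: x ≡ 6 (mod 18).
  Combine with x ≡ 2 (mod 8): gcd(18, 8) = 2; 2 - 6 = -4, which IS divisible by 2, so compatible.
    Write x = 6 + 18·t and substitute into x ≡ 2 (mod 8): 18·t ≡ 2 − 6 = -4 (mod 8).
    Divide the congruence (and modulus) by g = 2: 9·t ≡ -2 (mod 4).
    Reduce coefficients mod 4: 1·t ≡ 2 (mod 4).
    So t ≡ 2 (mod 4).
    Then x = 6 + 18·2 = 42, valid modulo lcm(18, 8) = 72: x ≡ 42 (mod 72).
Verify: 42 mod 18 = 6, 42 mod 9 = 6, 42 mod 8 = 2.

x ≡ 42 (mod 72).


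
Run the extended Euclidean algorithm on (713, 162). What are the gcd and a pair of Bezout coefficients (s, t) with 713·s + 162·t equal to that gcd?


Euclidean algorithm on (713, 162) — divide until remainder is 0:
  713 = 4 · 162 + 65
  162 = 2 · 65 + 32
  65 = 2 · 32 + 1
  32 = 32 · 1 + 0
gcd(713, 162) = 1.
Track Bezout coefficients alongside the remainders: start with r₀ = 713 = a·1 + b·0 (s = 1, t = 0) and r₁ = 162 = a·0 + b·1 (s = 0, t = 1); each new remainder r_{k+1} = r_{k-1} − q_k·r_k inherits s_{k+1} = s_{k-1} − q_k·s_k, t_{k+1} = t_{k-1} − q_k·t_k, so r_k = a·s_k + b·t_k at every step:
  q = 4: r = 65, s = 1 − 4·0 = 1, t = 0 − 4·1 = -4  (check: 713·1 + 162·(-4) = 65)
  q = 2: r = 32, s = 0 − 2·1 = -2, t = 1 − 2·(-4) = 9  (check: 713·(-2) + 162·9 = 32)
  q = 2: r = 1, s = 1 − 2·(-2) = 5, t = -4 − 2·9 = -22  (check: 713·5 + 162·(-22) = 1)
The row with r = 1 (the gcd) gives the Bezout coefficients s = 5, t = -22.
Result: 713 · (5) + 162 · (-22) = 1.

gcd(713, 162) = 1; s = 5, t = -22 (check: 713·5 + 162·(-22) = 1).


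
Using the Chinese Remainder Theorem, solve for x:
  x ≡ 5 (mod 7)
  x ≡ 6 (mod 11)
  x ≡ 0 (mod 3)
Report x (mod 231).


Moduli 7, 11, 3 are pairwise coprime; by CRT there is a unique solution modulo M = 7 · 11 · 3 = 231.
Solve pairwise, accumulating the modulus:
  Start with x ≡ 5 (mod 7).
  Combine with x ≡ 6 (mod 11): since gcd(7, 11) = 1, we get a unique residue mod 77.
    Write x = 5 + 7·t and substitute into x ≡ 6 (mod 11): 7·t ≡ 6 − 5 = 1 (mod 11).
    The inverse of 7 mod 11 is 8 (since 7·8 = 56 = 5·11 + 1), so t ≡ 8·1 = 8 ≡ 8 (mod 11).
    Then x = 5 + 7·8 = 61, valid modulo lcm(7, 11) = 77: x ≡ 61 (mod 77).
  Combine with x ≡ 0 (mod 3): since gcd(77, 3) = 1, we get a unique residue mod 231.
    Write x = 61 + 77·t and substitute into x ≡ 0 (mod 3): 77·t ≡ 0 − 61 = -61 (mod 3).
    Reduce coefficients mod 3: 2·t ≡ 2 (mod 3).
    The inverse of 2 mod 3 is 2 (since 2·2 = 4 = 1·3 + 1), so t ≡ 2·2 = 4 ≡ 1 (mod 3).
    Then x = 61 + 77·1 = 138, valid modulo lcm(77, 3) = 231: x ≡ 138 (mod 231).
Verify: 138 mod 7 = 5 ✓, 138 mod 11 = 6 ✓, 138 mod 3 = 0 ✓.

x ≡ 138 (mod 231).


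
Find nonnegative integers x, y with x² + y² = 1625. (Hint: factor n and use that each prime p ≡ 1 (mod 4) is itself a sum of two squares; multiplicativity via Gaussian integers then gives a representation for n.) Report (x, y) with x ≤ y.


Step 1: Factor n = 1625 = 5^3 · 13.
Step 2: Check the mod-4 condition on each prime factor: 5 ≡ 1 (mod 4), exponent 3; 13 ≡ 1 (mod 4), exponent 1.
All primes ≡ 3 (mod 4) appear to even exponent (or don't appear), so by the two-squares theorem n IS expressible as a sum of two squares.
Step 3: Build a representation. Group n = k² · m with k = 5 and m = 5 · 13 = 65 (a product of primes ≡ 1 (mod 4)); a representation of m scales to one of n via (k·x)² + (k·y)² = k²(x² + y²). Each prime p ≡ 1 (mod 4) is itself a sum of two squares; find a² by testing p − a² for a perfect square:
  5: 5 − 1² = 4 = 2² ⇒ 5 = 1² + 2².
  13: 13 − 1² = 12, 13 − 2² = 9 = 3² ⇒ 13 = 2² + 3².
  Combine using the Brahmagupta–Fibonacci identity (a² + b²)(c² + d²) = (ac − bd)² + (ad + bc)² = (ac + bd)² + (ad − bc)²:
  5 · 13 = 65: from (1² + 2²)(2² + 3²), take (1·2 − 2·3, 1·3 + 2·2) = (2 − 6, 3 + 4) = (-4, 7); dropping signs (only squares matter) gives (4, 7); check 4² + 7² = 16 + 49 = 65 ✓.
  Scale by k = 5: (5·4, 5·7) = (20, 35).
Step 4: Order so x ≤ y and verify: 20² + 35² = 400 + 1225 = 1625 = n. ✓

n = 1625 = 20² + 35² (one valid representation with x ≤ y).


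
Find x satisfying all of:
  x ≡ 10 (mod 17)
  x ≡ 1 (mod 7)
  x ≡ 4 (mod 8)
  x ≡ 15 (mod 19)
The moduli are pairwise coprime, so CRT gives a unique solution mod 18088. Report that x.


Product of moduli M = 17 · 7 · 8 · 19 = 18088.
Merge one congruence at a time:
  Start: x ≡ 10 (mod 17).
  Combine with x ≡ 1 (mod 7); new modulus lcm = 119.
    Write x = 10 + 17·t and substitute into x ≡ 1 (mod 7): 17·t ≡ 1 − 10 = -9 (mod 7).
    Reduce coefficients mod 7: 3·t ≡ 5 (mod 7).
    The inverse of 3 mod 7 is 5 (since 3·5 = 15 = 2·7 + 1), so t ≡ 5·5 = 25 ≡ 4 (mod 7).
    Then x = 10 + 17·4 = 78, valid modulo lcm(17, 7) = 119: x ≡ 78 (mod 119).
  Combine with x ≡ 4 (mod 8); new modulus lcm = 952.
    Write x = 78 + 119·t and substitute into x ≡ 4 (mod 8): 119·t ≡ 4 − 78 = -74 (mod 8).
    Reduce coefficients mod 8: 7·t ≡ 6 (mod 8).
    The inverse of 7 mod 8 is 7 (since 7·7 = 49 = 6·8 + 1), so t ≡ 7·6 = 42 ≡ 2 (mod 8).
    Then x = 78 + 119·2 = 316, valid modulo lcm(119, 8) = 952: x ≡ 316 (mod 952).
  Combine with x ≡ 15 (mod 19); new modulus lcm = 18088.
    Write x = 316 + 952·t and substitute into x ≡ 15 (mod 19): 952·t ≡ 15 − 316 = -301 (mod 19).
    Reduce coefficients mod 19: 2·t ≡ 3 (mod 19).
    The inverse of 2 mod 19 is 10 (since 2·10 = 20 = 1·19 + 1), so t ≡ 10·3 = 30 ≡ 11 (mod 19).
    Then x = 316 + 952·11 = 10788, valid modulo lcm(952, 19) = 18088: x ≡ 10788 (mod 18088).
Verify against each original: 10788 mod 17 = 10, 10788 mod 7 = 1, 10788 mod 8 = 4, 10788 mod 19 = 15.

x ≡ 10788 (mod 18088).


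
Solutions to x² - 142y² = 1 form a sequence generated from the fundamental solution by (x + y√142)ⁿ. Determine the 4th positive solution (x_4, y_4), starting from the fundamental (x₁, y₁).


Step 1: Find the fundamental solution (x₁, y₁) of x² - 142y² = 1.
  Expand √142 as a continued fraction. a₀ = ⌊√142⌋ = 11; iterate m_{k+1} = d_k·a_k − m_k, d_{k+1} = (142 − m_{k+1}²)/d_k, a_{k+1} = ⌊(a₀ + m_{k+1})/d_{k+1}⌋ (starting m₀ = 0, d₀ = 1), with convergents p_k = a_k·p_{k-1} + p_{k-2}, q_k = a_k·q_{k-1} + q_{k-2} (p₋₁ = 1, q₋₁ = 0):
  k = 0: a₀ = 11; p₀/q₀ = 11/1; p₀² − 142·q₀² = 121 − 142 = -21.
  k = 1: m = 11, d = 21, a = ⌊(11 + 11)/21⌋ = 1; p/q = (1·11 + 1)/(1·1 + 0) = 12/1; p² − 142·q² = 144 − 142 = 2.
  k = 2: m = 10, d = 2, a = ⌊(11 + 10)/2⌋ = 10; p/q = (10·12 + 11)/(10·1 + 1) = 131/11; p² − 142·q² = 17161 − 17182 = -21.
  k = 3: m = 10, d = 21, a = ⌊(11 + 10)/21⌋ = 1; p/q = (1·131 + 12)/(1·11 + 1) = 143/12; p² − 142·q² = 20449 − 20448 = 1.
  The first convergent with p² − 142·q² = 1 gives the fundamental solution (x₁, y₁) = (143, 12).
Step 2: Apply the recurrence (x_{n+1}, y_{n+1}) = (x₁x_n + 142y₁y_n, x₁y_n + y₁x_n) repeatedly.
  From (x_1, y_1) = (143, 12): x_2 = 143·143 + 142·12·12 = 40897; y_2 = 143·12 + 12·143 = 3432.
  From (x_2, y_2) = (40897, 3432): x_3 = 143·40897 + 142·12·3432 = 11696399; y_3 = 143·3432 + 12·40897 = 981540.
  From (x_3, y_3) = (11696399, 981540): x_4 = 143·11696399 + 142·12·981540 = 3345129217; y_4 = 143·981540 + 12·11696399 = 280717008.
Step 3: Verify x_4² - 142·y_4² = 11189889478427033089 - 11189889478427033088 = 1 (should be 1). ✓

(x_1, y_1) = (143, 12); (x_4, y_4) = (3345129217, 280717008).


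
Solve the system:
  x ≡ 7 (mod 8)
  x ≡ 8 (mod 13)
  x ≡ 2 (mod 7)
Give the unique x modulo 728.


Moduli 8, 13, 7 are pairwise coprime; by CRT there is a unique solution modulo M = 8 · 13 · 7 = 728.
Solve pairwise, accumulating the modulus:
  Start with x ≡ 7 (mod 8).
  Combine with x ≡ 8 (mod 13): since gcd(8, 13) = 1, we get a unique residue mod 104.
    Write x = 7 + 8·t and substitute into x ≡ 8 (mod 13): 8·t ≡ 8 − 7 = 1 (mod 13).
    The inverse of 8 mod 13 is 5 (since 8·5 = 40 = 3·13 + 1), so t ≡ 5·1 = 5 ≡ 5 (mod 13).
    Then x = 7 + 8·5 = 47, valid modulo lcm(8, 13) = 104: x ≡ 47 (mod 104).
  Combine with x ≡ 2 (mod 7): since gcd(104, 7) = 1, we get a unique residue mod 728.
    Write x = 47 + 104·t and substitute into x ≡ 2 (mod 7): 104·t ≡ 2 − 47 = -45 (mod 7).
    Reduce coefficients mod 7: 6·t ≡ 4 (mod 7).
    The inverse of 6 mod 7 is 6 (since 6·6 = 36 = 5·7 + 1), so t ≡ 6·4 = 24 ≡ 3 (mod 7).
    Then x = 47 + 104·3 = 359, valid modulo lcm(104, 7) = 728: x ≡ 359 (mod 728).
Verify: 359 mod 8 = 7 ✓, 359 mod 13 = 8 ✓, 359 mod 7 = 2 ✓.

x ≡ 359 (mod 728).


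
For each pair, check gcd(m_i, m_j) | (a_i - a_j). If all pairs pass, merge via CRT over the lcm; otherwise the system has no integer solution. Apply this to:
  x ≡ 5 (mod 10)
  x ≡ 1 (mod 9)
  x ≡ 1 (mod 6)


Moduli 10, 9, 6 are not pairwise coprime, so CRT works modulo lcm(m_i) when all pairwise compatibility conditions hold.
Pairwise compatibility: gcd(m_i, m_j) must divide a_i - a_j for every pair.
Merge one congruence at a time:
  Start: x ≡ 5 (mod 10).
  Combine with x ≡ 1 (mod 9): gcd(10, 9) = 1; 1 - 5 = -4, which IS divisible by 1, so compatible.
    Write x = 5 + 10·t and substitute into x ≡ 1 (mod 9): 10·t ≡ 1 − 5 = -4 (mod 9).
    Reduce coefficients mod 9: 1·t ≡ 5 (mod 9).
    So t ≡ 5 (mod 9).
    Then x = 5 + 10·5 = 55, valid modulo lcm(10, 9) = 90: x ≡ 55 (mod 90).
  Combine with x ≡ 1 (mod 6): gcd(90, 6) = 6; 1 - 55 = -54, which IS divisible by 6, so compatible.
    Write x = 55 + 90·t and substitute into x ≡ 1 (mod 6): 90·t ≡ 1 − 55 = -54 (mod 6).
    Divide the congruence (and modulus) by g = 6: 15·t ≡ -9 (mod 1).
    Modulo 1 every t works; take t = 0.
    Then x = 55 + 90·0 = 55, valid modulo lcm(90, 6) = 90: x ≡ 55 (mod 90).
Verify: 55 mod 10 = 5, 55 mod 9 = 1, 55 mod 6 = 1.

x ≡ 55 (mod 90).


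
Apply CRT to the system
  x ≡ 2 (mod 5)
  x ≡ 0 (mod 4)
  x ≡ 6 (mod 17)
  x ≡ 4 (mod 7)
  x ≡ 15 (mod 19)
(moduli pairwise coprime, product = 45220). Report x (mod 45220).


Product of moduli M = 5 · 4 · 17 · 7 · 19 = 45220.
Merge one congruence at a time:
  Start: x ≡ 2 (mod 5).
  Combine with x ≡ 0 (mod 4); new modulus lcm = 20.
    Write x = 2 + 5·t and substitute into x ≡ 0 (mod 4): 5·t ≡ 0 − 2 = -2 (mod 4).
    Reduce coefficients mod 4: 1·t ≡ 2 (mod 4).
    So t ≡ 2 (mod 4).
    Then x = 2 + 5·2 = 12, valid modulo lcm(5, 4) = 20: x ≡ 12 (mod 20).
  Combine with x ≡ 6 (mod 17); new modulus lcm = 340.
    Write x = 12 + 20·t and substitute into x ≡ 6 (mod 17): 20·t ≡ 6 − 12 = -6 (mod 17).
    Reduce coefficients mod 17: 3·t ≡ 11 (mod 17).
    The inverse of 3 mod 17 is 6 (since 3·6 = 18 = 1·17 + 1), so t ≡ 6·11 = 66 ≡ 15 (mod 17).
    Then x = 12 + 20·15 = 312, valid modulo lcm(20, 17) = 340: x ≡ 312 (mod 340).
  Combine with x ≡ 4 (mod 7); new modulus lcm = 2380.
    Write x = 312 + 340·t and substitute into x ≡ 4 (mod 7): 340·t ≡ 4 − 312 = -308 (mod 7).
    Reduce coefficients mod 7: 4·t ≡ 0 (mod 7).
    The inverse of 4 mod 7 is 2 (since 4·2 = 8 = 1·7 + 1), so t ≡ 2·0 = 0 ≡ 0 (mod 7).
    Then x = 312 + 340·0 = 312, valid modulo lcm(340, 7) = 2380: x ≡ 312 (mod 2380).
  Combine with x ≡ 15 (mod 19); new modulus lcm = 45220.
    Write x = 312 + 2380·t and substitute into x ≡ 15 (mod 19): 2380·t ≡ 15 − 312 = -297 (mod 19).
    Reduce coefficients mod 19: 5·t ≡ 7 (mod 19).
    The inverse of 5 mod 19 is 4 (since 5·4 = 20 = 1·19 + 1), so t ≡ 4·7 = 28 ≡ 9 (mod 19).
    Then x = 312 + 2380·9 = 21732, valid modulo lcm(2380, 19) = 45220: x ≡ 21732 (mod 45220).
Verify against each original: 21732 mod 5 = 2, 21732 mod 4 = 0, 21732 mod 17 = 6, 21732 mod 7 = 4, 21732 mod 19 = 15.

x ≡ 21732 (mod 45220).


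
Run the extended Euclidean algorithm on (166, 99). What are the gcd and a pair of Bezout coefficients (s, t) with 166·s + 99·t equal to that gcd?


Euclidean algorithm on (166, 99) — divide until remainder is 0:
  166 = 1 · 99 + 67
  99 = 1 · 67 + 32
  67 = 2 · 32 + 3
  32 = 10 · 3 + 2
  3 = 1 · 2 + 1
  2 = 2 · 1 + 0
gcd(166, 99) = 1.
Track Bezout coefficients alongside the remainders: start with r₀ = 166 = a·1 + b·0 (s = 1, t = 0) and r₁ = 99 = a·0 + b·1 (s = 0, t = 1); each new remainder r_{k+1} = r_{k-1} − q_k·r_k inherits s_{k+1} = s_{k-1} − q_k·s_k, t_{k+1} = t_{k-1} − q_k·t_k, so r_k = a·s_k + b·t_k at every step:
  q = 1: r = 67, s = 1 − 1·0 = 1, t = 0 − 1·1 = -1  (check: 166·1 + 99·(-1) = 67)
  q = 1: r = 32, s = 0 − 1·1 = -1, t = 1 − 1·(-1) = 2  (check: 166·(-1) + 99·2 = 32)
  q = 2: r = 3, s = 1 − 2·(-1) = 3, t = -1 − 2·2 = -5  (check: 166·3 + 99·(-5) = 3)
  q = 10: r = 2, s = -1 − 10·3 = -31, t = 2 − 10·(-5) = 52  (check: 166·(-31) + 99·52 = 2)
  q = 1: r = 1, s = 3 − 1·(-31) = 34, t = -5 − 1·52 = -57  (check: 166·34 + 99·(-57) = 1)
The row with r = 1 (the gcd) gives the Bezout coefficients s = 34, t = -57.
Result: 166 · (34) + 99 · (-57) = 1.

gcd(166, 99) = 1; s = 34, t = -57 (check: 166·34 + 99·(-57) = 1).


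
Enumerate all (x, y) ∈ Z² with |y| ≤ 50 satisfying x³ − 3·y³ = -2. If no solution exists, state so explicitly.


The equation is x³ - 3y³ = -2. For fixed y, x³ = 3·y³ − 2, so a solution requires the RHS to be a perfect cube.
Strategy: iterate y from -50 to 50, compute RHS = 3·y³ − 2, and check whether it is a (positive or negative) perfect cube.
Check small values of y:
  y = 0: RHS = -2 is not a perfect cube.
  y = 1: RHS = 1 = (1)³ ⇒ x = 1 works.
  y = -1: RHS = -5 is not a perfect cube.
  y = 2: RHS = 22 is not a perfect cube.
  y = -2: RHS = -26 is not a perfect cube.
  y = 3: RHS = 79 is not a perfect cube.
  y = -3: RHS = -83 is not a perfect cube.
Continuing the search up to |y| = 50 finds no further solutions beyond those listed.
Collected solutions: (1, 1).

Solutions (with |y| ≤ 50): (1, 1).


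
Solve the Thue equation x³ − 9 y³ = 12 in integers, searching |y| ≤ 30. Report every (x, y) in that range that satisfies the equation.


The equation is x³ - 9y³ = 12. For fixed y, x³ = 9·y³ + 12, so a solution requires the RHS to be a perfect cube.
Strategy: iterate y from -30 to 30, compute RHS = 9·y³ + 12, and check whether it is a (positive or negative) perfect cube.
Check small values of y:
  y = 0: RHS = 12 is not a perfect cube.
  y = 1: RHS = 21 is not a perfect cube.
  y = -1: RHS = 3 is not a perfect cube.
  y = 2: RHS = 84 is not a perfect cube.
  y = -2: RHS = -60 is not a perfect cube.
  y = 3: RHS = 255 is not a perfect cube.
  y = -3: RHS = -231 is not a perfect cube.
Continuing the search up to |y| = 30 finds no solutions either.
No (x, y) in the scanned range satisfies the equation.

No integer solutions with |y| ≤ 30.


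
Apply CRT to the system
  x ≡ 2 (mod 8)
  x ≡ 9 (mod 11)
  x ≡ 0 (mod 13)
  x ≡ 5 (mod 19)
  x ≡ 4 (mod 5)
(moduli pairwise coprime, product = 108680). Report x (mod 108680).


Product of moduli M = 8 · 11 · 13 · 19 · 5 = 108680.
Merge one congruence at a time:
  Start: x ≡ 2 (mod 8).
  Combine with x ≡ 9 (mod 11); new modulus lcm = 88.
    Write x = 2 + 8·t and substitute into x ≡ 9 (mod 11): 8·t ≡ 9 − 2 = 7 (mod 11).
    The inverse of 8 mod 11 is 7 (since 8·7 = 56 = 5·11 + 1), so t ≡ 7·7 = 49 ≡ 5 (mod 11).
    Then x = 2 + 8·5 = 42, valid modulo lcm(8, 11) = 88: x ≡ 42 (mod 88).
  Combine with x ≡ 0 (mod 13); new modulus lcm = 1144.
    Write x = 42 + 88·t and substitute into x ≡ 0 (mod 13): 88·t ≡ 0 − 42 = -42 (mod 13).
    Reduce coefficients mod 13: 10·t ≡ 10 (mod 13).
    The inverse of 10 mod 13 is 4 (since 10·4 = 40 = 3·13 + 1), so t ≡ 4·10 = 40 ≡ 1 (mod 13).
    Then x = 42 + 88·1 = 130, valid modulo lcm(88, 13) = 1144: x ≡ 130 (mod 1144).
  Combine with x ≡ 5 (mod 19); new modulus lcm = 21736.
    Write x = 130 + 1144·t and substitute into x ≡ 5 (mod 19): 1144·t ≡ 5 − 130 = -125 (mod 19).
    Reduce coefficients mod 19: 4·t ≡ 8 (mod 19).
    The inverse of 4 mod 19 is 5 (since 4·5 = 20 = 1·19 + 1), so t ≡ 5·8 = 40 ≡ 2 (mod 19).
    Then x = 130 + 1144·2 = 2418, valid modulo lcm(1144, 19) = 21736: x ≡ 2418 (mod 21736).
  Combine with x ≡ 4 (mod 5); new modulus lcm = 108680.
    Write x = 2418 + 21736·t and substitute into x ≡ 4 (mod 5): 21736·t ≡ 4 − 2418 = -2414 (mod 5).
    Reduce coefficients mod 5: 1·t ≡ 1 (mod 5).
    So t ≡ 1 (mod 5).
    Then x = 2418 + 21736·1 = 24154, valid modulo lcm(21736, 5) = 108680: x ≡ 24154 (mod 108680).
Verify against each original: 24154 mod 8 = 2, 24154 mod 11 = 9, 24154 mod 13 = 0, 24154 mod 19 = 5, 24154 mod 5 = 4.

x ≡ 24154 (mod 108680).


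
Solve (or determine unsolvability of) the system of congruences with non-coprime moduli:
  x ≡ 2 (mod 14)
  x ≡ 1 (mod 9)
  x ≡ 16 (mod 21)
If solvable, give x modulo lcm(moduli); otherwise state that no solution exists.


Moduli 14, 9, 21 are not pairwise coprime, so CRT works modulo lcm(m_i) when all pairwise compatibility conditions hold.
Pairwise compatibility: gcd(m_i, m_j) must divide a_i - a_j for every pair.
Merge one congruence at a time:
  Start: x ≡ 2 (mod 14).
  Combine with x ≡ 1 (mod 9): gcd(14, 9) = 1; 1 - 2 = -1, which IS divisible by 1, so compatible.
    Write x = 2 + 14·t and substitute into x ≡ 1 (mod 9): 14·t ≡ 1 − 2 = -1 (mod 9).
    Reduce coefficients mod 9: 5·t ≡ 8 (mod 9).
    The inverse of 5 mod 9 is 2 (since 5·2 = 10 = 1·9 + 1), so t ≡ 2·8 = 16 ≡ 7 (mod 9).
    Then x = 2 + 14·7 = 100, valid modulo lcm(14, 9) = 126: x ≡ 100 (mod 126).
  Combine with x ≡ 16 (mod 21): gcd(126, 21) = 21; 16 - 100 = -84, which IS divisible by 21, so compatible.
    Write x = 100 + 126·t and substitute into x ≡ 16 (mod 21): 126·t ≡ 16 − 100 = -84 (mod 21).
    Divide the congruence (and modulus) by g = 21: 6·t ≡ -4 (mod 1).
    Modulo 1 every t works; take t = 0.
    Then x = 100 + 126·0 = 100, valid modulo lcm(126, 21) = 126: x ≡ 100 (mod 126).
Verify: 100 mod 14 = 2, 100 mod 9 = 1, 100 mod 21 = 16.

x ≡ 100 (mod 126).


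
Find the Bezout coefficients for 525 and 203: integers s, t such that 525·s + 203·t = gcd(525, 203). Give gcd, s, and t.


Euclidean algorithm on (525, 203) — divide until remainder is 0:
  525 = 2 · 203 + 119
  203 = 1 · 119 + 84
  119 = 1 · 84 + 35
  84 = 2 · 35 + 14
  35 = 2 · 14 + 7
  14 = 2 · 7 + 0
gcd(525, 203) = 7.
Track Bezout coefficients alongside the remainders: start with r₀ = 525 = a·1 + b·0 (s = 1, t = 0) and r₁ = 203 = a·0 + b·1 (s = 0, t = 1); each new remainder r_{k+1} = r_{k-1} − q_k·r_k inherits s_{k+1} = s_{k-1} − q_k·s_k, t_{k+1} = t_{k-1} − q_k·t_k, so r_k = a·s_k + b·t_k at every step:
  q = 2: r = 119, s = 1 − 2·0 = 1, t = 0 − 2·1 = -2  (check: 525·1 + 203·(-2) = 119)
  q = 1: r = 84, s = 0 − 1·1 = -1, t = 1 − 1·(-2) = 3  (check: 525·(-1) + 203·3 = 84)
  q = 1: r = 35, s = 1 − 1·(-1) = 2, t = -2 − 1·3 = -5  (check: 525·2 + 203·(-5) = 35)
  q = 2: r = 14, s = -1 − 2·2 = -5, t = 3 − 2·(-5) = 13  (check: 525·(-5) + 203·13 = 14)
  q = 2: r = 7, s = 2 − 2·(-5) = 12, t = -5 − 2·13 = -31  (check: 525·12 + 203·(-31) = 7)
The row with r = 7 (the gcd) gives the Bezout coefficients s = 12, t = -31.
Result: 525 · (12) + 203 · (-31) = 7.

gcd(525, 203) = 7; s = 12, t = -31 (check: 525·12 + 203·(-31) = 7).


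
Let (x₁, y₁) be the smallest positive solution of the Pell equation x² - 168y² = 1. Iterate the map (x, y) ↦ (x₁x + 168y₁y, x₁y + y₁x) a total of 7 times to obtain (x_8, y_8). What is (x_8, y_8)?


Step 1: Find the fundamental solution (x₁, y₁) of x² - 168y² = 1.
  Expand √168 as a continued fraction. a₀ = ⌊√168⌋ = 12; iterate m_{k+1} = d_k·a_k − m_k, d_{k+1} = (168 − m_{k+1}²)/d_k, a_{k+1} = ⌊(a₀ + m_{k+1})/d_{k+1}⌋ (starting m₀ = 0, d₀ = 1), with convergents p_k = a_k·p_{k-1} + p_{k-2}, q_k = a_k·q_{k-1} + q_{k-2} (p₋₁ = 1, q₋₁ = 0):
  k = 0: a₀ = 12; p₀/q₀ = 12/1; p₀² − 168·q₀² = 144 − 168 = -24.
  k = 1: m = 12, d = 24, a = ⌊(12 + 12)/24⌋ = 1; p/q = (1·12 + 1)/(1·1 + 0) = 13/1; p² − 168·q² = 169 − 168 = 1.
  The first convergent with p² − 168·q² = 1 gives the fundamental solution (x₁, y₁) = (13, 1).
Step 2: Apply the recurrence (x_{n+1}, y_{n+1}) = (x₁x_n + 168y₁y_n, x₁y_n + y₁x_n) repeatedly.
  From (x_1, y_1) = (13, 1): x_2 = 13·13 + 168·1·1 = 337; y_2 = 13·1 + 1·13 = 26.
  From (x_2, y_2) = (337, 26): x_3 = 13·337 + 168·1·26 = 8749; y_3 = 13·26 + 1·337 = 675.
  From (x_3, y_3) = (8749, 675): x_4 = 13·8749 + 168·1·675 = 227137; y_4 = 13·675 + 1·8749 = 17524.
  From (x_4, y_4) = (227137, 17524): x_5 = 13·227137 + 168·1·17524 = 5896813; y_5 = 13·17524 + 1·227137 = 454949.
  From (x_5, y_5) = (5896813, 454949): x_6 = 13·5896813 + 168·1·454949 = 153090001; y_6 = 13·454949 + 1·5896813 = 11811150.
  From (x_6, y_6) = (153090001, 11811150): x_7 = 13·153090001 + 168·1·11811150 = 3974443213; y_7 = 13·11811150 + 1·153090001 = 306634951.
  From (x_7, y_7) = (3974443213, 306634951): x_8 = 13·3974443213 + 168·1·306634951 = 103182433537; y_8 = 13·306634951 + 1·3974443213 = 7960697576.
Step 3: Verify x_8² - 168·y_8² = 10646614590617422330369 - 10646614590617422330368 = 1 (should be 1). ✓

(x_1, y_1) = (13, 1); (x_8, y_8) = (103182433537, 7960697576).


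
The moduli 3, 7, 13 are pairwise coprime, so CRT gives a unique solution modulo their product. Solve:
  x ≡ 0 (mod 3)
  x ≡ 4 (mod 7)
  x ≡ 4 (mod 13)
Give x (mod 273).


Moduli 3, 7, 13 are pairwise coprime; by CRT there is a unique solution modulo M = 3 · 7 · 13 = 273.
Solve pairwise, accumulating the modulus:
  Start with x ≡ 0 (mod 3).
  Combine with x ≡ 4 (mod 7): since gcd(3, 7) = 1, we get a unique residue mod 21.
    Write x = 0 + 3·t and substitute into x ≡ 4 (mod 7): 3·t ≡ 4 − 0 = 4 (mod 7).
    The inverse of 3 mod 7 is 5 (since 3·5 = 15 = 2·7 + 1), so t ≡ 5·4 = 20 ≡ 6 (mod 7).
    Then x = 0 + 3·6 = 18, valid modulo lcm(3, 7) = 21: x ≡ 18 (mod 21).
  Combine with x ≡ 4 (mod 13): since gcd(21, 13) = 1, we get a unique residue mod 273.
    Write x = 18 + 21·t and substitute into x ≡ 4 (mod 13): 21·t ≡ 4 − 18 = -14 (mod 13).
    Reduce coefficients mod 13: 8·t ≡ 12 (mod 13).
    The inverse of 8 mod 13 is 5 (since 8·5 = 40 = 3·13 + 1), so t ≡ 5·12 = 60 ≡ 8 (mod 13).
    Then x = 18 + 21·8 = 186, valid modulo lcm(21, 13) = 273: x ≡ 186 (mod 273).
Verify: 186 mod 3 = 0 ✓, 186 mod 7 = 4 ✓, 186 mod 13 = 4 ✓.

x ≡ 186 (mod 273).


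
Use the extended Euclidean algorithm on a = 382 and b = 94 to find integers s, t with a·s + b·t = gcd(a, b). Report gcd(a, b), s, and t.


Euclidean algorithm on (382, 94) — divide until remainder is 0:
  382 = 4 · 94 + 6
  94 = 15 · 6 + 4
  6 = 1 · 4 + 2
  4 = 2 · 2 + 0
gcd(382, 94) = 2.
Track Bezout coefficients alongside the remainders: start with r₀ = 382 = a·1 + b·0 (s = 1, t = 0) and r₁ = 94 = a·0 + b·1 (s = 0, t = 1); each new remainder r_{k+1} = r_{k-1} − q_k·r_k inherits s_{k+1} = s_{k-1} − q_k·s_k, t_{k+1} = t_{k-1} − q_k·t_k, so r_k = a·s_k + b·t_k at every step:
  q = 4: r = 6, s = 1 − 4·0 = 1, t = 0 − 4·1 = -4  (check: 382·1 + 94·(-4) = 6)
  q = 15: r = 4, s = 0 − 15·1 = -15, t = 1 − 15·(-4) = 61  (check: 382·(-15) + 94·61 = 4)
  q = 1: r = 2, s = 1 − 1·(-15) = 16, t = -4 − 1·61 = -65  (check: 382·16 + 94·(-65) = 2)
The row with r = 2 (the gcd) gives the Bezout coefficients s = 16, t = -65.
Result: 382 · (16) + 94 · (-65) = 2.

gcd(382, 94) = 2; s = 16, t = -65 (check: 382·16 + 94·(-65) = 2).


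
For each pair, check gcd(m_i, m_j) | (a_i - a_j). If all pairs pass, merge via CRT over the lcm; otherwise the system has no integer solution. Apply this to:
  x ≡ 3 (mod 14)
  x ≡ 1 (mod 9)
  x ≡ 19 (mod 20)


Moduli 14, 9, 20 are not pairwise coprime, so CRT works modulo lcm(m_i) when all pairwise compatibility conditions hold.
Pairwise compatibility: gcd(m_i, m_j) must divide a_i - a_j for every pair.
Merge one congruence at a time:
  Start: x ≡ 3 (mod 14).
  Combine with x ≡ 1 (mod 9): gcd(14, 9) = 1; 1 - 3 = -2, which IS divisible by 1, so compatible.
    Write x = 3 + 14·t and substitute into x ≡ 1 (mod 9): 14·t ≡ 1 − 3 = -2 (mod 9).
    Reduce coefficients mod 9: 5·t ≡ 7 (mod 9).
    The inverse of 5 mod 9 is 2 (since 5·2 = 10 = 1·9 + 1), so t ≡ 2·7 = 14 ≡ 5 (mod 9).
    Then x = 3 + 14·5 = 73, valid modulo lcm(14, 9) = 126: x ≡ 73 (mod 126).
  Combine with x ≡ 19 (mod 20): gcd(126, 20) = 2; 19 - 73 = -54, which IS divisible by 2, so compatible.
    Write x = 73 + 126·t and substitute into x ≡ 19 (mod 20): 126·t ≡ 19 − 73 = -54 (mod 20).
    Divide the congruence (and modulus) by g = 2: 63·t ≡ -27 (mod 10).
    Reduce coefficients mod 10: 3·t ≡ 3 (mod 10).
    The inverse of 3 mod 10 is 7 (since 3·7 = 21 = 2·10 + 1), so t ≡ 7·3 = 21 ≡ 1 (mod 10).
    Then x = 73 + 126·1 = 199, valid modulo lcm(126, 20) = 1260: x ≡ 199 (mod 1260).
Verify: 199 mod 14 = 3, 199 mod 9 = 1, 199 mod 20 = 19.

x ≡ 199 (mod 1260).


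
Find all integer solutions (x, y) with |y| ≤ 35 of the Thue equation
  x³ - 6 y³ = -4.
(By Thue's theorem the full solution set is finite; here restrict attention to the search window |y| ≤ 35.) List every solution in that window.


The equation is x³ - 6y³ = -4. For fixed y, x³ = 6·y³ − 4, so a solution requires the RHS to be a perfect cube.
Strategy: iterate y from -35 to 35, compute RHS = 6·y³ − 4, and check whether it is a (positive or negative) perfect cube.
Check small values of y:
  y = 0: RHS = -4 is not a perfect cube.
  y = 1: RHS = 2 is not a perfect cube.
  y = -1: RHS = -10 is not a perfect cube.
  y = 2: RHS = 44 is not a perfect cube.
  y = -2: RHS = -52 is not a perfect cube.
  y = 3: RHS = 158 is not a perfect cube.
  y = -3: RHS = -166 is not a perfect cube.
Continuing the search up to |y| = 35 finds no solutions either.
No (x, y) in the scanned range satisfies the equation.

No integer solutions with |y| ≤ 35.


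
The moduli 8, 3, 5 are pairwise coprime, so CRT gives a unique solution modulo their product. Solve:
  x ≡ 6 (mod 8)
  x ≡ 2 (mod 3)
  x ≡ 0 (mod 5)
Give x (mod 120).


Moduli 8, 3, 5 are pairwise coprime; by CRT there is a unique solution modulo M = 8 · 3 · 5 = 120.
Solve pairwise, accumulating the modulus:
  Start with x ≡ 6 (mod 8).
  Combine with x ≡ 2 (mod 3): since gcd(8, 3) = 1, we get a unique residue mod 24.
    Write x = 6 + 8·t and substitute into x ≡ 2 (mod 3): 8·t ≡ 2 − 6 = -4 (mod 3).
    Reduce coefficients mod 3: 2·t ≡ 2 (mod 3).
    The inverse of 2 mod 3 is 2 (since 2·2 = 4 = 1·3 + 1), so t ≡ 2·2 = 4 ≡ 1 (mod 3).
    Then x = 6 + 8·1 = 14, valid modulo lcm(8, 3) = 24: x ≡ 14 (mod 24).
  Combine with x ≡ 0 (mod 5): since gcd(24, 5) = 1, we get a unique residue mod 120.
    Write x = 14 + 24·t and substitute into x ≡ 0 (mod 5): 24·t ≡ 0 − 14 = -14 (mod 5).
    Reduce coefficients mod 5: 4·t ≡ 1 (mod 5).
    The inverse of 4 mod 5 is 4 (since 4·4 = 16 = 3·5 + 1), so t ≡ 4·1 = 4 ≡ 4 (mod 5).
    Then x = 14 + 24·4 = 110, valid modulo lcm(24, 5) = 120: x ≡ 110 (mod 120).
Verify: 110 mod 8 = 6 ✓, 110 mod 3 = 2 ✓, 110 mod 5 = 0 ✓.

x ≡ 110 (mod 120).


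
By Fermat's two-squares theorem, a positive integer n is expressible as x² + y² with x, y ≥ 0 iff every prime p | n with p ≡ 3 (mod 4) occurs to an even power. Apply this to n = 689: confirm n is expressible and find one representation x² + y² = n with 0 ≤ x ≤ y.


Step 1: Factor n = 689 = 13 · 53.
Step 2: Check the mod-4 condition on each prime factor: 13 ≡ 1 (mod 4), exponent 1; 53 ≡ 1 (mod 4), exponent 1.
All primes ≡ 3 (mod 4) appear to even exponent (or don't appear), so by the two-squares theorem n IS expressible as a sum of two squares.
Step 3: Build a representation. Here n = 13 · 53 is a product of primes ≡ 1 (mod 4). Each prime p ≡ 1 (mod 4) is itself a sum of two squares; find a² by testing p − a² for a perfect square:
  13: 13 − 1² = 12, 13 − 2² = 9 = 3² ⇒ 13 = 2² + 3².
  53: 53 − 1² = 52, 53 − 2² = 49 = 7² ⇒ 53 = 2² + 7².
  Combine using the Brahmagupta–Fibonacci identity (a² + b²)(c² + d²) = (ac − bd)² + (ad + bc)² = (ac + bd)² + (ad − bc)²:
  13 · 53 = 689: from (2² + 3²)(2² + 7²), take (2·2 − 3·7, 2·7 + 3·2) = (4 − 21, 14 + 6) = (-17, 20); dropping signs (only squares matter) gives (17, 20); check 17² + 20² = 289 + 400 = 689 ✓.
Step 4: Order so x ≤ y and verify: 17² + 20² = 289 + 400 = 689 = n. ✓

n = 689 = 17² + 20² (one valid representation with x ≤ y).


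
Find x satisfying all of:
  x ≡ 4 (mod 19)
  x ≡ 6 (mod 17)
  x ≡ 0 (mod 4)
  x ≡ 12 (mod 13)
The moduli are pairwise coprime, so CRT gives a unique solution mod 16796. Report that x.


Product of moduli M = 19 · 17 · 4 · 13 = 16796.
Merge one congruence at a time:
  Start: x ≡ 4 (mod 19).
  Combine with x ≡ 6 (mod 17); new modulus lcm = 323.
    Write x = 4 + 19·t and substitute into x ≡ 6 (mod 17): 19·t ≡ 6 − 4 = 2 (mod 17).
    Reduce coefficients mod 17: 2·t ≡ 2 (mod 17).
    The inverse of 2 mod 17 is 9 (since 2·9 = 18 = 1·17 + 1), so t ≡ 9·2 = 18 ≡ 1 (mod 17).
    Then x = 4 + 19·1 = 23, valid modulo lcm(19, 17) = 323: x ≡ 23 (mod 323).
  Combine with x ≡ 0 (mod 4); new modulus lcm = 1292.
    Write x = 23 + 323·t and substitute into x ≡ 0 (mod 4): 323·t ≡ 0 − 23 = -23 (mod 4).
    Reduce coefficients mod 4: 3·t ≡ 1 (mod 4).
    The inverse of 3 mod 4 is 3 (since 3·3 = 9 = 2·4 + 1), so t ≡ 3·1 = 3 ≡ 3 (mod 4).
    Then x = 23 + 323·3 = 992, valid modulo lcm(323, 4) = 1292: x ≡ 992 (mod 1292).
  Combine with x ≡ 12 (mod 13); new modulus lcm = 16796.
    Write x = 992 + 1292·t and substitute into x ≡ 12 (mod 13): 1292·t ≡ 12 − 992 = -980 (mod 13).
    Reduce coefficients mod 13: 5·t ≡ 8 (mod 13).
    The inverse of 5 mod 13 is 8 (since 5·8 = 40 = 3·13 + 1), so t ≡ 8·8 = 64 ≡ 12 (mod 13).
    Then x = 992 + 1292·12 = 16496, valid modulo lcm(1292, 13) = 16796: x ≡ 16496 (mod 16796).
Verify against each original: 16496 mod 19 = 4, 16496 mod 17 = 6, 16496 mod 4 = 0, 16496 mod 13 = 12.

x ≡ 16496 (mod 16796).


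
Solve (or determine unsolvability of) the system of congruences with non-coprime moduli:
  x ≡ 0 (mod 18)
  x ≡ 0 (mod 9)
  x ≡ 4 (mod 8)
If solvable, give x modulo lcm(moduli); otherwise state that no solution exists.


Moduli 18, 9, 8 are not pairwise coprime, so CRT works modulo lcm(m_i) when all pairwise compatibility conditions hold.
Pairwise compatibility: gcd(m_i, m_j) must divide a_i - a_j for every pair.
Merge one congruence at a time:
  Start: x ≡ 0 (mod 18).
  Combine with x ≡ 0 (mod 9): gcd(18, 9) = 9; 0 - 0 = 0, which IS divisible by 9, so compatible.
    Write x = 0 + 18·t and substitute into x ≡ 0 (mod 9): 18·t ≡ 0 − 0 = 0 (mod 9).
    Divide the congruence (and modulus) by g = 9: 2·t ≡ 0 (mod 1).
    Modulo 1 every t works; take t = 0.
    Then x = 0 + 18·0 = 0, valid modulo lcm(18, 9) = 18: x ≡ 0 (mod 18).
  Combine with x ≡ 4 (mod 8): gcd(18, 8) = 2; 4 - 0 = 4, which IS divisible by 2, so compatible.
    Write x = 0 + 18·t and substitute into x ≡ 4 (mod 8): 18·t ≡ 4 − 0 = 4 (mod 8).
    Divide the congruence (and modulus) by g = 2: 9·t ≡ 2 (mod 4).
    Reduce coefficients mod 4: 1·t ≡ 2 (mod 4).
    So t ≡ 2 (mod 4).
    Then x = 0 + 18·2 = 36, valid modulo lcm(18, 8) = 72: x ≡ 36 (mod 72).
Verify: 36 mod 18 = 0, 36 mod 9 = 0, 36 mod 8 = 4.

x ≡ 36 (mod 72).


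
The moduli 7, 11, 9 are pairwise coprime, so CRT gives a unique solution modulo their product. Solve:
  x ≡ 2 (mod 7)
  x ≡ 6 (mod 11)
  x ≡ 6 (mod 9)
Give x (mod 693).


Moduli 7, 11, 9 are pairwise coprime; by CRT there is a unique solution modulo M = 7 · 11 · 9 = 693.
Solve pairwise, accumulating the modulus:
  Start with x ≡ 2 (mod 7).
  Combine with x ≡ 6 (mod 11): since gcd(7, 11) = 1, we get a unique residue mod 77.
    Write x = 2 + 7·t and substitute into x ≡ 6 (mod 11): 7·t ≡ 6 − 2 = 4 (mod 11).
    The inverse of 7 mod 11 is 8 (since 7·8 = 56 = 5·11 + 1), so t ≡ 8·4 = 32 ≡ 10 (mod 11).
    Then x = 2 + 7·10 = 72, valid modulo lcm(7, 11) = 77: x ≡ 72 (mod 77).
  Combine with x ≡ 6 (mod 9): since gcd(77, 9) = 1, we get a unique residue mod 693.
    Write x = 72 + 77·t and substitute into x ≡ 6 (mod 9): 77·t ≡ 6 − 72 = -66 (mod 9).
    Reduce coefficients mod 9: 5·t ≡ 6 (mod 9).
    The inverse of 5 mod 9 is 2 (since 5·2 = 10 = 1·9 + 1), so t ≡ 2·6 = 12 ≡ 3 (mod 9).
    Then x = 72 + 77·3 = 303, valid modulo lcm(77, 9) = 693: x ≡ 303 (mod 693).
Verify: 303 mod 7 = 2 ✓, 303 mod 11 = 6 ✓, 303 mod 9 = 6 ✓.

x ≡ 303 (mod 693).


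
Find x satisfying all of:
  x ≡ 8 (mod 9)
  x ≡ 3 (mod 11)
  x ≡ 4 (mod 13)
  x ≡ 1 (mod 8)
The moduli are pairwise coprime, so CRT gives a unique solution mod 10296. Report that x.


Product of moduli M = 9 · 11 · 13 · 8 = 10296.
Merge one congruence at a time:
  Start: x ≡ 8 (mod 9).
  Combine with x ≡ 3 (mod 11); new modulus lcm = 99.
    Write x = 8 + 9·t and substitute into x ≡ 3 (mod 11): 9·t ≡ 3 − 8 = -5 (mod 11).
    Reduce coefficients mod 11: 9·t ≡ 6 (mod 11).
    The inverse of 9 mod 11 is 5 (since 9·5 = 45 = 4·11 + 1), so t ≡ 5·6 = 30 ≡ 8 (mod 11).
    Then x = 8 + 9·8 = 80, valid modulo lcm(9, 11) = 99: x ≡ 80 (mod 99).
  Combine with x ≡ 4 (mod 13); new modulus lcm = 1287.
    Write x = 80 + 99·t and substitute into x ≡ 4 (mod 13): 99·t ≡ 4 − 80 = -76 (mod 13).
    Reduce coefficients mod 13: 8·t ≡ 2 (mod 13).
    The inverse of 8 mod 13 is 5 (since 8·5 = 40 = 3·13 + 1), so t ≡ 5·2 = 10 ≡ 10 (mod 13).
    Then x = 80 + 99·10 = 1070, valid modulo lcm(99, 13) = 1287: x ≡ 1070 (mod 1287).
  Combine with x ≡ 1 (mod 8); new modulus lcm = 10296.
    Write x = 1070 + 1287·t and substitute into x ≡ 1 (mod 8): 1287·t ≡ 1 − 1070 = -1069 (mod 8).
    Reduce coefficients mod 8: 7·t ≡ 3 (mod 8).
    The inverse of 7 mod 8 is 7 (since 7·7 = 49 = 6·8 + 1), so t ≡ 7·3 = 21 ≡ 5 (mod 8).
    Then x = 1070 + 1287·5 = 7505, valid modulo lcm(1287, 8) = 10296: x ≡ 7505 (mod 10296).
Verify against each original: 7505 mod 9 = 8, 7505 mod 11 = 3, 7505 mod 13 = 4, 7505 mod 8 = 1.

x ≡ 7505 (mod 10296).
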